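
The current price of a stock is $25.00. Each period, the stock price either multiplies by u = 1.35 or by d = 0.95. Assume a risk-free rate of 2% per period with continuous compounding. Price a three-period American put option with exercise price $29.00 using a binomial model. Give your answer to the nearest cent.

$4.24

Risk-neutral probability p = (e^0.02 − 0.95)/(1.35 − 0.95) = 0.0702/0.4000 = 0.1755
Terminal stock prices: S_uuu = 61.51, S_uud = 43.28, S_udd = 30.46, S_ddd = 21.43
Terminal payoffs (K − S): max(-32.51, 0) = 0, max(-14.28, 0) = 0, max(-1.459, 0) = 0, max(7.566, 0) = 7.566
Node uu (S = 45.56): continuation = e^(−0.02)·[0.1755·0.0000 + 0.8245·0.0000] = 0.0000; exercise value = 0.0000 ≤ continuation, so V_uu = 0.0000
Node ud (S = 32.06): continuation = e^(−0.02)·[0.1755·0.0000 + 0.8245·0.0000] = 0.0000; exercise value = 0.0000 ≤ continuation, so V_ud = 0.0000
Node dd (S = 22.56): continuation = e^(−0.02)·[0.1755·0.0000 + 0.8245·7.5656] = 6.1143; exercise value = 6.4375 > continuation, so V_dd = 6.4375 (exercise)
Node u (S = 33.75): continuation = e^(−0.02)·[0.1755·0.0000 + 0.8245·0.0000] = 0.0000; exercise value = 0.0000 ≤ continuation, so V_u = 0.0000
Node d (S = 23.75): continuation = e^(−0.02)·[0.1755·0.0000 + 0.8245·6.4375] = 5.2026; exercise value = 5.2500 > continuation, so V_d = 5.2500 (exercise)
Node 0 (S = 25): continuation = e^(−0.02)·[0.1755·0.0000 + 0.8245·5.2500] = 4.2429; exercise value = 4.0000 ≤ continuation, so V_0 = 4.2429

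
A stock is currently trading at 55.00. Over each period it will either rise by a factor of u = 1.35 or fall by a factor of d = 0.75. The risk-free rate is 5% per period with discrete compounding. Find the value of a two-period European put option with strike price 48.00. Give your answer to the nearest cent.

Risk-neutral probability p = (1 + 0.05 − 0.75)/(1.35 − 0.75) = 0.3000/0.6000 = 0.5000
Terminal stock prices: S_uu = 100.2, S_ud = 55.69, S_dd = 30.94
Terminal payoffs (K − S): max(-52.24, 0) = 0, max(-7.688, 0) = 0, max(17.06, 0) = 17.06
Node u (S = 74.25): V_u = 1/1.05·[0.5000·0.0000 + 0.5000·0.0000] = 0.0000
Node d (S = 41.25): V_d = 1/1.05·[0.5000·0.0000 + 0.5000·17.0625] = 8.1250
Node 0 (S = 55): V_0 = 1/1.05·[0.5000·0.0000 + 0.5000·8.1250] = 3.8690

3.87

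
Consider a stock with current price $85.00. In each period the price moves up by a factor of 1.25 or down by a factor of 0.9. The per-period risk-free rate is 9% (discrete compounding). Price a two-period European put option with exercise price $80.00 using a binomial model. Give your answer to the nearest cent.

$1.96

Risk-neutral probability p = (1 + 0.09 − 0.9)/(1.25 − 0.9) = 0.1900/0.3500 = 0.5429
Terminal stock prices: S_uu = 132.8, S_ud = 95.62, S_dd = 68.85
Terminal payoffs (K − S): max(-52.81, 0) = 0, max(-15.62, 0) = 0, max(11.15, 0) = 11.15
Node u (S = 106.2): V_u = 1/1.09·[0.5429·0.0000 + 0.4571·0.0000] = 0.0000
Node d (S = 76.5): V_d = 1/1.09·[0.5429·0.0000 + 0.4571·11.1500] = 4.6763
Node 0 (S = 85): V_0 = 1/1.09·[0.5429·0.0000 + 0.4571·4.6763] = 1.9612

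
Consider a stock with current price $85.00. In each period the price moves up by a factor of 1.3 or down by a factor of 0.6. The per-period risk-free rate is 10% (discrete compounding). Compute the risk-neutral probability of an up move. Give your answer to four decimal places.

p = 0.7143

Risk-neutral probability p = (1 + 0.1 − 0.6)/(1.3 − 0.6) = 0.5000/0.7000 = 0.7143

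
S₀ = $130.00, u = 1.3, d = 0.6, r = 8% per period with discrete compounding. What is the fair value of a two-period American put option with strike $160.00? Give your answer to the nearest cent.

Risk-neutral probability p = (1 + 0.08 − 0.6)/(1.3 − 0.6) = 0.4800/0.7000 = 0.6857
Terminal stock prices: S_uu = 219.7, S_ud = 101.4, S_dd = 46.8
Terminal payoffs (K − S): max(-59.7, 0) = 0, max(58.6, 0) = 58.6, max(113.2, 0) = 113.2
Node u (S = 169): continuation = 1/1.08·[0.6857·0.0000 + 0.3143·58.6000] = 17.0529; exercise value = 0.0000 ≤ continuation, so V_u = 17.0529
Node d (S = 78): continuation = 1/1.08·[0.6857·58.6000 + 0.3143·113.2000] = 70.1481; exercise value = 82.0000 > continuation, so V_d = 82.0000 (exercise)
Node 0 (S = 130): continuation = 1/1.08·[0.6857·17.0529 + 0.3143·82.0000] = 34.6897; exercise value = 30.0000 ≤ continuation, so V_0 = 34.6897

$34.69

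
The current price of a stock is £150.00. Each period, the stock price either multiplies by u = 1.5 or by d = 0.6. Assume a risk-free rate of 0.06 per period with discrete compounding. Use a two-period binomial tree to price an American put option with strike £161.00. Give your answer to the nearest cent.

£38.53

Risk-neutral probability p = (1 + 0.06 − 0.6)/(1.5 − 0.6) = 0.4600/0.9000 = 0.5111
Terminal stock prices: S_uu = 337.5, S_ud = 135, S_dd = 54
Terminal payoffs (K − S): max(-176.5, 0) = 0, max(26, 0) = 26, max(107, 0) = 107
Node u (S = 225): continuation = 1/1.06·[0.5111·0.0000 + 0.4889·26.0000] = 11.9916; exercise value = 0.0000 ≤ continuation, so V_u = 11.9916
Node d (S = 90): continuation = 1/1.06·[0.5111·26.0000 + 0.4889·107.0000] = 61.8868; exercise value = 71.0000 > continuation, so V_d = 71.0000 (exercise)
Node 0 (S = 150): continuation = 1/1.06·[0.5111·11.9916 + 0.4889·71.0000] = 38.5285; exercise value = 11.0000 ≤ continuation, so V_0 = 38.5285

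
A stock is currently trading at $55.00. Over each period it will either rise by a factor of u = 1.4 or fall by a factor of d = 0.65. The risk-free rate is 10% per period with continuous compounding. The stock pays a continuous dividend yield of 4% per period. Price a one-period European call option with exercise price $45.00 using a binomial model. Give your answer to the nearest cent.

$15.90

Per-period risk-free factor R = e^0.1 = 1.1052; dividend-adjusted growth = e^(0.1−0.04) = 1.0618.
Risk-neutral probability p = (1.0618 − 0.65)/(1.4 − 0.65) = 0.4118/0.7500 = 0.5491
Terminal stock prices: S_u = 77, S_d = 35.75
Terminal payoffs (S − K): max(32, 0) = 32, max(-9.25, 0) = 0
Node 0 (S = 55): V_0 = e^(−0.1)·[0.5491·32.0000 + 0.4509·0.0000] = 15.8995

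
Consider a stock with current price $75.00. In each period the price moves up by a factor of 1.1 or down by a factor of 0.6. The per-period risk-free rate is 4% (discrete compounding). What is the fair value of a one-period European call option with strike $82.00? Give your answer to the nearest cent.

$0.42

Risk-neutral probability p = (1 + 0.04 − 0.6)/(1.1 − 0.6) = 0.4400/0.5000 = 0.8800
Terminal stock prices: S_u = 82.5, S_d = 45
Terminal payoffs (S − K): max(0.5, 0) = 0.5, max(-37, 0) = 0
Node 0 (S = 75): V_0 = 1/1.04·[0.8800·0.5000 + 0.1200·0.0000] = 0.4231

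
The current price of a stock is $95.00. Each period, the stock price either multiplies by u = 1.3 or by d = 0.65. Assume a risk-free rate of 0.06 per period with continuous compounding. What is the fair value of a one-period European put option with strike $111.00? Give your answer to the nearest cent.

Risk-neutral probability p = (e^0.06 − 0.65)/(1.3 − 0.65) = 0.4118/0.6500 = 0.6336
Terminal stock prices: S_u = 123.5, S_d = 61.75
Terminal payoffs (K − S): max(-12.5, 0) = 0, max(49.25, 0) = 49.25
Node 0 (S = 95): V_0 = e^(−0.06)·[0.6336·0.0000 + 0.3664·49.2500] = 16.9946

$16.99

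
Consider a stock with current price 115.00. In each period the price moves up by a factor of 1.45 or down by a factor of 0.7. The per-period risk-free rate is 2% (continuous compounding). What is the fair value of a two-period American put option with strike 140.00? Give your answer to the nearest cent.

Risk-neutral probability p = (e^0.02 − 0.7)/(1.45 − 0.7) = 0.3202/0.7500 = 0.4269
Terminal stock prices: S_uu = 241.8, S_ud = 116.7, S_dd = 56.35
Terminal payoffs (K − S): max(-101.8, 0) = 0, max(23.28, 0) = 23.28, max(83.65, 0) = 83.65
Node u (S = 166.8): continuation = e^(−0.02)·[0.4269·0.0000 + 0.5731·23.2750] = 13.0740; exercise value = 0.0000 ≤ continuation, so V_u = 13.0740
Node d (S = 80.5): continuation = e^(−0.02)·[0.4269·23.2750 + 0.5731·83.6500] = 56.7278; exercise value = 59.5000 > continuation, so V_d = 59.5000 (exercise)
Node 0 (S = 115): continuation = e^(−0.02)·[0.4269·13.0740 + 0.5731·59.5000] = 38.8934; exercise value = 25.0000 ≤ continuation, so V_0 = 38.8934

38.89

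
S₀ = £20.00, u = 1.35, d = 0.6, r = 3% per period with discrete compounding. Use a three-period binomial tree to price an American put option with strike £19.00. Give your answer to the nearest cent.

£3.80

Risk-neutral probability p = (1 + 0.03 − 0.6)/(1.35 − 0.6) = 0.4300/0.7500 = 0.5733
Terminal stock prices: S_uuu = 49.21, S_uud = 21.87, S_udd = 9.72, S_ddd = 4.32
Terminal payoffs (K − S): max(-30.21, 0) = 0, max(-2.87, 0) = 0, max(9.28, 0) = 9.28, max(14.68, 0) = 14.68
Node uu (S = 36.45): continuation = 1/1.03·[0.5733·0.0000 + 0.4267·0.0000] = 0.0000; exercise value = 0.0000 ≤ continuation, so V_uu = 0.0000
Node ud (S = 16.2): continuation = 1/1.03·[0.5733·0.0000 + 0.4267·9.2800] = 3.8441; exercise value = 2.8000 ≤ continuation, so V_ud = 3.8441
Node dd (S = 7.2): continuation = 1/1.03·[0.5733·9.2800 + 0.4267·14.6800] = 11.2466; exercise value = 11.8000 > continuation, so V_dd = 11.8000 (exercise)
Node u (S = 27): continuation = 1/1.03·[0.5733·0.0000 + 0.4267·3.8441] = 1.5924; exercise value = 0.0000 ≤ continuation, so V_u = 1.5924
Node d (S = 12): continuation = 1/1.03·[0.5733·3.8441 + 0.4267·11.8000] = 7.0278; exercise value = 7.0000 ≤ continuation, so V_d = 7.0278
Node 0 (S = 20): continuation = 1/1.03·[0.5733·1.5924 + 0.4267·7.0278] = 3.7976; exercise value = 0.0000 ≤ continuation, so V_0 = 3.7976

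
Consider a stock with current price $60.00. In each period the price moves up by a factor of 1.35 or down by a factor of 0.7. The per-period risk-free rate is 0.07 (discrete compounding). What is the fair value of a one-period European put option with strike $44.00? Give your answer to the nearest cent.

$0.81

Risk-neutral probability p = (1 + 0.07 − 0.7)/(1.35 − 0.7) = 0.3700/0.6500 = 0.5692
Terminal stock prices: S_u = 81, S_d = 42
Terminal payoffs (K − S): max(-37, 0) = 0, max(2, 0) = 2
Node 0 (S = 60): V_0 = 1/1.07·[0.5692·0.0000 + 0.4308·2.0000] = 0.8052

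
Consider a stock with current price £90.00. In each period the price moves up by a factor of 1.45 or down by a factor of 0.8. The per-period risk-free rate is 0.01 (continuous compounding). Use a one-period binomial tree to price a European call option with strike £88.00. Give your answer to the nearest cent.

Risk-neutral probability p = (e^0.01 − 0.8)/(1.45 − 0.8) = 0.2101/0.6500 = 0.3232
Terminal stock prices: S_u = 130.5, S_d = 72
Terminal payoffs (S − K): max(42.5, 0) = 42.5, max(-16, 0) = 0
Node 0 (S = 90): V_0 = e^(−0.01)·[0.3232·42.5000 + 0.6768·0.0000] = 13.5974

£13.60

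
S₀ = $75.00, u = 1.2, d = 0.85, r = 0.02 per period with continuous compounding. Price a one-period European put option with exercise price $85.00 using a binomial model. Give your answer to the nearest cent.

$10.70

Risk-neutral probability p = (e^0.02 − 0.85)/(1.2 − 0.85) = 0.1702/0.3500 = 0.4863
Terminal stock prices: S_u = 90, S_d = 63.75
Terminal payoffs (K − S): max(-5, 0) = 0, max(21.25, 0) = 21.25
Node 0 (S = 75): V_0 = e^(−0.02)·[0.4863·0.0000 + 0.5137·21.2500] = 10.7002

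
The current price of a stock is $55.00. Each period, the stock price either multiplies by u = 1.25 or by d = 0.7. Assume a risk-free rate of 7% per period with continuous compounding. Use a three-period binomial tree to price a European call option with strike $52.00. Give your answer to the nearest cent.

$16.89

Risk-neutral probability p = (e^0.07 − 0.7)/(1.25 − 0.7) = 0.3725/0.5500 = 0.6773
Terminal stock prices: S_uuu = 107.4, S_uud = 60.16, S_udd = 33.69, S_ddd = 18.86
Terminal payoffs (S − K): max(55.42, 0) = 55.42, max(8.156, 0) = 8.156, max(-18.31, 0) = 0, max(-33.14, 0) = 0
Node uu (S = 85.94): V_uu = e^(−0.07)·[0.6773·55.4219 + 0.3227·8.1562] = 37.4530
Node ud (S = 48.12): V_ud = e^(−0.07)·[0.6773·8.1562 + 0.3227·0.0000] = 5.1507
Node dd (S = 26.95): V_dd = e^(−0.07)·[0.6773·0.0000 + 0.3227·0.0000] = 0.0000
Node u (S = 68.75): V_u = e^(−0.07)·[0.6773·37.4530 + 0.3227·5.1507] = 25.2013
Node d (S = 38.5): V_d = e^(−0.07)·[0.6773·5.1507 + 0.3227·0.0000] = 3.2526
Node 0 (S = 55): V_0 = e^(−0.07)·[0.6773·25.2013 + 0.3227·3.2526] = 16.8933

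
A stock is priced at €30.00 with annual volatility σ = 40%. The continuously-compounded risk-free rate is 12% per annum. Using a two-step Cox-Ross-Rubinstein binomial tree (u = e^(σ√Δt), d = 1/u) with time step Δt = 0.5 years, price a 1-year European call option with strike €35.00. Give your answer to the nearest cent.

€4.57

CRR parameters: u = e^(σ√Δt) = e^(0.4·√0.5) = 1.3269, d = 1/u = 0.7536
Per-period rate: rΔt = 0.12·0.5 = 0.06, so R = e^0.06 = 1.0618
Risk-neutral probability p = (e^0.06 − 0.7536)/(1.3269 − 0.7536) = 0.3082/0.5733 = 0.5376
Terminal stock prices: S_uu = 52.82, S_ud = 30, S_dd = 17.04
Terminal payoffs (S − K): max(17.82, 0) = 17.82, max(-5, 0) = 0, max(-17.96, 0) = 0
Node u (S = 39.81): V_u = e^(−0.06)·[0.5376·17.8196 + 0.4624·0.0000] = 9.0224
Node d (S = 22.61): V_d = e^(−0.06)·[0.5376·0.0000 + 0.4624·0.0000] = 0.0000
Node 0 (S = 30): V_0 = e^(−0.06)·[0.5376·9.0224 + 0.4624·0.0000] = 4.5682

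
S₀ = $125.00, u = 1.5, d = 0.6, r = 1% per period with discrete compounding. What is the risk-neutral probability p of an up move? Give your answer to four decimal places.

Risk-neutral probability p = (1 + 0.01 − 0.6)/(1.5 − 0.6) = 0.4100/0.9000 = 0.4556

p = 0.4556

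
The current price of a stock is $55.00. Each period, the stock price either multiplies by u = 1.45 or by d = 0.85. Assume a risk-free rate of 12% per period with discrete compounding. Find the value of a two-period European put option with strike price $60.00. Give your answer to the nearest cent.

Risk-neutral probability p = (1 + 0.12 − 0.85)/(1.45 − 0.85) = 0.2700/0.6000 = 0.4500
Terminal stock prices: S_uu = 115.6, S_ud = 67.79, S_dd = 39.74
Terminal payoffs (K − S): max(-55.64, 0) = 0, max(-7.787, 0) = 0, max(20.26, 0) = 20.26
Node u (S = 79.75): V_u = 1/1.12·[0.4500·0.0000 + 0.5500·0.0000] = 0.0000
Node d (S = 46.75): V_d = 1/1.12·[0.4500·0.0000 + 0.5500·20.2625] = 9.9503
Node 0 (S = 55): V_0 = 1/1.12·[0.4500·0.0000 + 0.5500·9.9503] = 4.8863

$4.89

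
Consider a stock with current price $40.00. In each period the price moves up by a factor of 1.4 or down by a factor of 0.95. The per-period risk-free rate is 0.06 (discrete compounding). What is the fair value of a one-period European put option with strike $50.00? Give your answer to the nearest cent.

$8.55

Risk-neutral probability p = (1 + 0.06 − 0.95)/(1.4 − 0.95) = 0.1100/0.4500 = 0.2444
Terminal stock prices: S_u = 56, S_d = 38
Terminal payoffs (K − S): max(-6, 0) = 0, max(12, 0) = 12
Node 0 (S = 40): V_0 = 1/1.06·[0.2444·0.0000 + 0.7556·12.0000] = 8.5535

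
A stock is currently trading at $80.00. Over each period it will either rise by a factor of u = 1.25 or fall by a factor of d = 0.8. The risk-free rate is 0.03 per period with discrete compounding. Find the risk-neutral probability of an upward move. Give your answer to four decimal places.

Risk-neutral probability p = (1 + 0.03 − 0.8)/(1.25 − 0.8) = 0.2300/0.4500 = 0.5111

p = 0.5111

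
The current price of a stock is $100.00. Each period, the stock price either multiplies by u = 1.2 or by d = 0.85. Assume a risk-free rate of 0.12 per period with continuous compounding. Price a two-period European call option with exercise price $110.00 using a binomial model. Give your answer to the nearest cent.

$16.81

Risk-neutral probability p = (e^0.12 − 0.85)/(1.2 − 0.85) = 0.2775/0.3500 = 0.7928
Terminal stock prices: S_uu = 144, S_ud = 102, S_dd = 72.25
Terminal payoffs (S − K): max(34, 0) = 34, max(-8, 0) = 0, max(-37.75, 0) = 0
Node u (S = 120): V_u = e^(−0.12)·[0.7928·34.0000 + 0.2072·0.0000] = 23.9086
Node d (S = 85): V_d = e^(−0.12)·[0.7928·0.0000 + 0.2072·0.0000] = 0.0000
Node 0 (S = 100): V_0 = e^(−0.12)·[0.7928·23.9086 + 0.2072·0.0000] = 16.8123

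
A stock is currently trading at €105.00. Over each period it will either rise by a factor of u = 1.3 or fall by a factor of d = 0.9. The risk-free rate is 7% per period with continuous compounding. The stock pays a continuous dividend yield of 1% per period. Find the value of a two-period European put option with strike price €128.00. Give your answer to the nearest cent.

Per-period risk-free factor R = e^0.07 = 1.0725; dividend-adjusted growth = e^(0.07−0.01) = 1.0618.
Risk-neutral probability p = (1.0618 − 0.9)/(1.3 − 0.9) = 0.1618/0.4000 = 0.4046
Terminal stock prices: S_uu = 177.5, S_ud = 122.9, S_dd = 85.05
Terminal payoffs (K − S): max(-49.45, 0) = 0, max(5.15, 0) = 5.15, max(42.95, 0) = 42.95
Node u (S = 136.5): V_u = e^(−0.07)·[0.4046·0.0000 + 0.5954·5.1500] = 2.8590
Node d (S = 94.5): V_d = e^(−0.07)·[0.4046·5.1500 + 0.5954·42.9500] = 25.7867
Node 0 (S = 105): V_0 = e^(−0.07)·[0.4046·2.8590 + 0.5954·25.7867] = 15.3942

€15.39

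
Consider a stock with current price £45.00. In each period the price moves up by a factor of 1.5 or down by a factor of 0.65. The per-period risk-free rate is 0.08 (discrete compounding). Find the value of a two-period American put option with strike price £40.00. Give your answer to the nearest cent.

£4.92

Risk-neutral probability p = (1 + 0.08 − 0.65)/(1.5 − 0.65) = 0.4300/0.8500 = 0.5059
Terminal stock prices: S_uu = 101.2, S_ud = 43.88, S_dd = 19.01
Terminal payoffs (K − S): max(-61.25, 0) = 0, max(-3.875, 0) = 0, max(20.99, 0) = 20.99
Node u (S = 67.5): continuation = 1/1.08·[0.5059·0.0000 + 0.4941·0.0000] = 0.0000; exercise value = 0.0000 ≤ continuation, so V_u = 0.0000
Node d (S = 29.25): continuation = 1/1.08·[0.5059·0.0000 + 0.4941·20.9875] = 9.6021; exercise value = 10.7500 > continuation, so V_d = 10.7500 (exercise)
Node 0 (S = 45): continuation = 1/1.08·[0.5059·0.0000 + 0.4941·10.7500] = 4.9183; exercise value = 0.0000 ≤ continuation, so V_0 = 4.9183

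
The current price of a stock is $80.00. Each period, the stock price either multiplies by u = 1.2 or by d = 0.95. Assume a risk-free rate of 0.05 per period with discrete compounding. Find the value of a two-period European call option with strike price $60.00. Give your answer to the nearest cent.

Risk-neutral probability p = (1 + 0.05 − 0.95)/(1.2 − 0.95) = 0.1000/0.2500 = 0.4000
Terminal stock prices: S_uu = 115.2, S_ud = 91.2, S_dd = 72.2
Terminal payoffs (S − K): max(55.2, 0) = 55.2, max(31.2, 0) = 31.2, max(12.2, 0) = 12.2
Node u (S = 96): V_u = 1/1.05·[0.4000·55.2000 + 0.6000·31.2000] = 38.8571
Node d (S = 76): V_d = 1/1.05·[0.4000·31.2000 + 0.6000·12.2000] = 18.8571
Node 0 (S = 80): V_0 = 1/1.05·[0.4000·38.8571 + 0.6000·18.8571] = 25.5782

$25.58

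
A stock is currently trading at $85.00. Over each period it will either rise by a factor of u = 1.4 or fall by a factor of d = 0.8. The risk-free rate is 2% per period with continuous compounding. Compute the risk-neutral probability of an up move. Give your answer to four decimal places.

Risk-neutral probability p = (e^0.02 − 0.8)/(1.4 − 0.8) = 0.2202/0.6000 = 0.3670

p = 0.3670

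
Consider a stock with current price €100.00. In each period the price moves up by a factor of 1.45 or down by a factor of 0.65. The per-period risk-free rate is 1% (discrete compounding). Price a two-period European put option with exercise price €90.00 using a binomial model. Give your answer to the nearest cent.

€14.16

Risk-neutral probability p = (1 + 0.01 − 0.65)/(1.45 − 0.65) = 0.3600/0.8000 = 0.4500
Terminal stock prices: S_uu = 210.2, S_ud = 94.25, S_dd = 42.25
Terminal payoffs (K − S): max(-120.2, 0) = 0, max(-4.25, 0) = 0, max(47.75, 0) = 47.75
Node u (S = 145): V_u = 1/1.01·[0.4500·0.0000 + 0.5500·0.0000] = 0.0000
Node d (S = 65): V_d = 1/1.01·[0.4500·0.0000 + 0.5500·47.7500] = 26.0025
Node 0 (S = 100): V_0 = 1/1.01·[0.4500·0.0000 + 0.5500·26.0025] = 14.1598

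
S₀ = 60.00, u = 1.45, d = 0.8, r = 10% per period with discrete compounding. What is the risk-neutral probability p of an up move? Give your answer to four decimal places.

p = 0.4615

Risk-neutral probability p = (1 + 0.1 − 0.8)/(1.45 − 0.8) = 0.3000/0.6500 = 0.4615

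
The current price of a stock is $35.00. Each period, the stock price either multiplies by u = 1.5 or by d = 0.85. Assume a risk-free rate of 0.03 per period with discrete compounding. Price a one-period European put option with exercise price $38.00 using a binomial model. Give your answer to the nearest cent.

Risk-neutral probability p = (1 + 0.03 − 0.85)/(1.5 − 0.85) = 0.1800/0.6500 = 0.2769
Terminal stock prices: S_u = 52.5, S_d = 29.75
Terminal payoffs (K − S): max(-14.5, 0) = 0, max(8.25, 0) = 8.25
Node 0 (S = 35): V_0 = 1/1.03·[0.2769·0.0000 + 0.7231·8.2500] = 5.7916

$5.79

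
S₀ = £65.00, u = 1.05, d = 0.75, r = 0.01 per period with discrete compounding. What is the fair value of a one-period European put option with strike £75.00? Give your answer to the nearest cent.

Risk-neutral probability p = (1 + 0.01 − 0.75)/(1.05 − 0.75) = 0.2600/0.3000 = 0.8667
Terminal stock prices: S_u = 68.25, S_d = 48.75
Terminal payoffs (K − S): max(6.75, 0) = 6.75, max(26.25, 0) = 26.25
Node 0 (S = 65): V_0 = 1/1.01·[0.8667·6.7500 + 0.1333·26.2500] = 9.2574

£9.26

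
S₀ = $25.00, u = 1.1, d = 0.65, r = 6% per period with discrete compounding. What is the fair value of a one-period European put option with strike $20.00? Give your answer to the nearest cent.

$0.31

Risk-neutral probability p = (1 + 0.06 − 0.65)/(1.1 − 0.65) = 0.4100/0.4500 = 0.9111
Terminal stock prices: S_u = 27.5, S_d = 16.25
Terminal payoffs (K − S): max(-7.5, 0) = 0, max(3.75, 0) = 3.75
Node 0 (S = 25): V_0 = 1/1.06·[0.9111·0.0000 + 0.0889·3.7500] = 0.3145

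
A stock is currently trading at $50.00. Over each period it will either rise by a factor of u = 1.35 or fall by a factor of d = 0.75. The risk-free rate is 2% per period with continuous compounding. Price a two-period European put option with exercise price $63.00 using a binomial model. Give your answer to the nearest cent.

Risk-neutral probability p = (e^0.02 − 0.75)/(1.35 − 0.75) = 0.2702/0.6000 = 0.4503
Terminal stock prices: S_uu = 91.13, S_ud = 50.62, S_dd = 28.12
Terminal payoffs (K − S): max(-28.13, 0) = 0, max(12.38, 0) = 12.38, max(34.88, 0) = 34.88
Node u (S = 67.5): V_u = e^(−0.02)·[0.4503·0.0000 + 0.5497·12.3750] = 6.6674
Node d (S = 37.5): V_d = e^(−0.02)·[0.4503·12.3750 + 0.5497·34.8750] = 24.2525
Node 0 (S = 50): V_0 = e^(−0.02)·[0.4503·6.6674 + 0.5497·24.2525] = 16.0099

$16.01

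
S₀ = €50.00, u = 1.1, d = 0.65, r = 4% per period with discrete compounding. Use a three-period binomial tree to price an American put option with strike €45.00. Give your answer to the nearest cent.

€3.10

Risk-neutral probability p = (1 + 0.04 − 0.65)/(1.1 − 0.65) = 0.3900/0.4500 = 0.8667
Terminal stock prices: S_uuu = 66.55, S_uud = 39.33, S_udd = 23.24, S_ddd = 13.73
Terminal payoffs (K − S): max(-21.55, 0) = 0, max(5.675, 0) = 5.675, max(21.76, 0) = 21.76, max(31.27, 0) = 31.27
Node uu (S = 60.5): continuation = 1/1.04·[0.8667·0.0000 + 0.1333·5.6750] = 0.7276; exercise value = 0.0000 ≤ continuation, so V_uu = 0.7276
Node ud (S = 35.75): continuation = 1/1.04·[0.8667·5.6750 + 0.1333·21.7625] = 7.5192; exercise value = 9.2500 > continuation, so V_ud = 9.2500 (exercise)
Node dd (S = 21.13): continuation = 1/1.04·[0.8667·21.7625 + 0.1333·31.2687] = 22.1442; exercise value = 23.8750 > continuation, so V_dd = 23.8750 (exercise)
Node u (S = 55): continuation = 1/1.04·[0.8667·0.7276 + 0.1333·9.2500] = 1.7922; exercise value = 0.0000 ≤ continuation, so V_u = 1.7922
Node d (S = 32.5): continuation = 1/1.04·[0.8667·9.2500 + 0.1333·23.8750] = 10.7692; exercise value = 12.5000 > continuation, so V_d = 12.5000 (exercise)
Node 0 (S = 50): continuation = 1/1.04·[0.8667·1.7922 + 0.1333·12.5000] = 3.0961; exercise value = 0.0000 ≤ continuation, so V_0 = 3.0961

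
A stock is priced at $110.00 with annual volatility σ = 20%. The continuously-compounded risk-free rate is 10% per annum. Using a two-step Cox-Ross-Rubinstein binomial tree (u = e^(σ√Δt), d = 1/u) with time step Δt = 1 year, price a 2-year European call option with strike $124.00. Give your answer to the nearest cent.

$16.61

CRR parameters: u = e^(σ√Δt) = e^(0.2·√1) = 1.2214, d = 1/u = 0.8187
Per-period rate: rΔt = 0.1·1 = 0.1, so R = e^0.1 = 1.1052
Risk-neutral probability p = (e^0.1 − 0.8187)/(1.2214 − 0.8187) = 0.2864/0.4027 = 0.7113
Terminal stock prices: S_uu = 164.1, S_ud = 110, S_dd = 73.74
Terminal payoffs (S − K): max(40.1, 0) = 40.1, max(-14, 0) = 0, max(-50.26, 0) = 0
Node u (S = 134.4): V_u = e^(−0.1)·[0.7113·40.1007 + 0.2887·0.0000] = 25.8110
Node d (S = 90.06): V_d = e^(−0.1)·[0.7113·0.0000 + 0.2887·0.0000] = 0.0000
Node 0 (S = 110): V_0 = e^(−0.1)·[0.7113·25.8110 + 0.2887·0.0000] = 16.6134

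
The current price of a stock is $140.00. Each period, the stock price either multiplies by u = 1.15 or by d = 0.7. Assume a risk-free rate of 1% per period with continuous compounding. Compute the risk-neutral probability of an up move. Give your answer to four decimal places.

p = 0.6890

Risk-neutral probability p = (e^0.01 − 0.7)/(1.15 − 0.7) = 0.3101/0.4500 = 0.6890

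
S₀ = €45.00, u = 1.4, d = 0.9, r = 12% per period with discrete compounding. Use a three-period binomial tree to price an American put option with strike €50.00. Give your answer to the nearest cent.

€5.00

Risk-neutral probability p = (1 + 0.12 − 0.9)/(1.4 − 0.9) = 0.2200/0.5000 = 0.4400
Terminal stock prices: S_uuu = 123.5, S_uud = 79.38, S_udd = 51.03, S_ddd = 32.81
Terminal payoffs (K − S): max(-73.48, 0) = 0, max(-29.38, 0) = 0, max(-1.03, 0) = 0, max(17.19, 0) = 17.19
Node uu (S = 88.2): continuation = 1/1.12·[0.4400·0.0000 + 0.5600·0.0000] = 0.0000; exercise value = 0.0000 ≤ continuation, so V_uu = 0.0000
Node ud (S = 56.7): continuation = 1/1.12·[0.4400·0.0000 + 0.5600·0.0000] = 0.0000; exercise value = 0.0000 ≤ continuation, so V_ud = 0.0000
Node dd (S = 36.45): continuation = 1/1.12·[0.4400·0.0000 + 0.5600·17.1950] = 8.5975; exercise value = 13.5500 > continuation, so V_dd = 13.5500 (exercise)
Node u (S = 63): continuation = 1/1.12·[0.4400·0.0000 + 0.5600·0.0000] = 0.0000; exercise value = 0.0000 ≤ continuation, so V_u = 0.0000
Node d (S = 40.5): continuation = 1/1.12·[0.4400·0.0000 + 0.5600·13.5500] = 6.7750; exercise value = 9.5000 > continuation, so V_d = 9.5000 (exercise)
Node 0 (S = 45): continuation = 1/1.12·[0.4400·0.0000 + 0.5600·9.5000] = 4.7500; exercise value = 5.0000 > continuation, so V_0 = 5.0000 (exercise)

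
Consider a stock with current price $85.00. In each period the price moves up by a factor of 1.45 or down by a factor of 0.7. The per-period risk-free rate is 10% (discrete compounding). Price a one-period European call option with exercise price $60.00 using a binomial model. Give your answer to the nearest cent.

$30.67

Risk-neutral probability p = (1 + 0.1 − 0.7)/(1.45 − 0.7) = 0.4000/0.7500 = 0.5333
Terminal stock prices: S_u = 123.2, S_d = 59.5
Terminal payoffs (S − K): max(63.25, 0) = 63.25, max(-0.5, 0) = 0
Node 0 (S = 85): V_0 = 1/1.1·[0.5333·63.2500 + 0.4667·0.0000] = 30.6667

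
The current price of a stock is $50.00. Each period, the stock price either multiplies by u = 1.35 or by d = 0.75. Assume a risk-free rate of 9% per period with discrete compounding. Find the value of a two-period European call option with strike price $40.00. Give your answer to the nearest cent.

Risk-neutral probability p = (1 + 0.09 − 0.75)/(1.35 − 0.75) = 0.3400/0.6000 = 0.5667
Terminal stock prices: S_uu = 91.13, S_ud = 50.62, S_dd = 28.12
Terminal payoffs (S − K): max(51.13, 0) = 51.13, max(10.62, 0) = 10.62, max(-11.88, 0) = 0
Node u (S = 67.5): V_u = 1/1.09·[0.5667·51.1250 + 0.4333·10.6250] = 30.8028
Node d (S = 37.5): V_d = 1/1.09·[0.5667·10.6250 + 0.4333·0.0000] = 5.5237
Node 0 (S = 50): V_0 = 1/1.09·[0.5667·30.8028 + 0.4333·5.5237] = 18.2096

$18.21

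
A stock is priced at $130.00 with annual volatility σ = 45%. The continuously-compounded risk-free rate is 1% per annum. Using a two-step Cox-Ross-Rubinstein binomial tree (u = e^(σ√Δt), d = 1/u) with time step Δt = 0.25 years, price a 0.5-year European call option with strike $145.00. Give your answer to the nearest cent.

CRR parameters: u = e^(σ√Δt) = e^(0.45·√0.25) = 1.2523, d = 1/u = 0.7985
Per-period rate: rΔt = 0.01·0.25 = 0.0025, so R = e^0.0025 = 1.0025
Risk-neutral probability p = (e^0.0025 − 0.7985)/(1.2523 − 0.7985) = 0.2040/0.4538 = 0.4495
Terminal stock prices: S_uu = 203.9, S_ud = 130, S_dd = 82.89
Terminal payoffs (S − K): max(58.88, 0) = 58.88, max(-15, 0) = 0, max(-62.11, 0) = 0
Node u (S = 162.8): V_u = e^(−0.0025)·[0.4495·58.8806 + 0.5505·0.0000] = 26.4009
Node d (S = 103.8): V_d = e^(−0.0025)·[0.4495·0.0000 + 0.5505·0.0000] = 0.0000
Node 0 (S = 130): V_0 = e^(−0.0025)·[0.4495·26.4009 + 0.5505·0.0000] = 11.8376

$11.84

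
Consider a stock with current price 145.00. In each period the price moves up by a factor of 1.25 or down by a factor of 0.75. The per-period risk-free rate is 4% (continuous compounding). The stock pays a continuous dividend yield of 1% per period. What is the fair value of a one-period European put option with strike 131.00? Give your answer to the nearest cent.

Per-period risk-free factor R = e^0.04 = 1.0408; dividend-adjusted growth = e^(0.04−0.01) = 1.0305.
Risk-neutral probability p = (1.0305 − 0.75)/(1.25 − 0.75) = 0.2805/0.5000 = 0.5609
Terminal stock prices: S_u = 181.2, S_d = 108.8
Terminal payoffs (K − S): max(-50.25, 0) = 0, max(22.25, 0) = 22.25
Node 0 (S = 145): V_0 = e^(−0.04)·[0.5609·0.0000 + 0.4391·22.2500] = 9.3867

9.39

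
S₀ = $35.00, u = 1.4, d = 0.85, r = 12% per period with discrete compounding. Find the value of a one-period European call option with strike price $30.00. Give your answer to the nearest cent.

$8.33

Risk-neutral probability p = (1 + 0.12 − 0.85)/(1.4 − 0.85) = 0.2700/0.5500 = 0.4909
Terminal stock prices: S_u = 49, S_d = 29.75
Terminal payoffs (S − K): max(19, 0) = 19, max(-0.25, 0) = 0
Node 0 (S = 35): V_0 = 1/1.12·[0.4909·19.0000 + 0.5091·0.0000] = 8.3279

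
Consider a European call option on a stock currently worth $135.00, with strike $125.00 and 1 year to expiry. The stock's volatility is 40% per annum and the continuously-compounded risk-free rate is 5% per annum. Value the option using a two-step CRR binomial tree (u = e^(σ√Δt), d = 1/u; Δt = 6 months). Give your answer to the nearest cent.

$28.82

CRR parameters: u = e^(σ√Δt) = e^(0.4·√0.5) = 1.3269, d = 1/u = 0.7536
Per-period rate: rΔt = 0.05·0.5 = 0.025, so R = e^0.025 = 1.0253
Risk-neutral probability p = (e^0.025 − 0.7536)/(1.3269 − 0.7536) = 0.2717/0.5733 = 0.4739
Terminal stock prices: S_uu = 237.7, S_ud = 135, S_dd = 76.68
Terminal payoffs (S − K): max(112.7, 0) = 112.7, max(10, 0) = 10, max(-48.32, 0) = 0
Node u (S = 179.1): V_u = e^(−0.025)·[0.4739·112.6883 + 0.5261·10.0000] = 57.2173
Node d (S = 101.7): V_d = e^(−0.025)·[0.4739·10.0000 + 0.5261·0.0000] = 4.6222
Node 0 (S = 135): V_0 = e^(−0.025)·[0.4739·57.2173 + 0.5261·4.6222] = 28.8183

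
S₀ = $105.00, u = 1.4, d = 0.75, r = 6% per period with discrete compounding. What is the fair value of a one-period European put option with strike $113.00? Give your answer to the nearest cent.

Risk-neutral probability p = (1 + 0.06 − 0.75)/(1.4 − 0.75) = 0.3100/0.6500 = 0.4769
Terminal stock prices: S_u = 147, S_d = 78.75
Terminal payoffs (K − S): max(-34, 0) = 0, max(34.25, 0) = 34.25
Node 0 (S = 105): V_0 = 1/1.06·[0.4769·0.0000 + 0.5231·34.2500] = 16.9013

$16.90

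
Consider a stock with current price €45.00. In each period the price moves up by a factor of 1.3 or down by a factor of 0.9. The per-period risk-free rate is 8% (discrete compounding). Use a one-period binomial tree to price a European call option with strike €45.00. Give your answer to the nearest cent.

Risk-neutral probability p = (1 + 0.08 − 0.9)/(1.3 − 0.9) = 0.1800/0.4000 = 0.4500
Terminal stock prices: S_u = 58.5, S_d = 40.5
Terminal payoffs (S − K): max(13.5, 0) = 13.5, max(-4.5, 0) = 0
Node 0 (S = 45): V_0 = 1/1.08·[0.4500·13.5000 + 0.5500·0.0000] = 5.6250

€5.63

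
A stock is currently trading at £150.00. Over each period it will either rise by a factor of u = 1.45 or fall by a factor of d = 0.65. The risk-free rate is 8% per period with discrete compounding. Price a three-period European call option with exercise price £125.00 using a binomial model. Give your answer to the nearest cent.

Risk-neutral probability p = (1 + 0.08 − 0.65)/(1.45 − 0.65) = 0.4300/0.8000 = 0.5375
Terminal stock prices: S_uuu = 457.3, S_uud = 205, S_udd = 91.89, S_ddd = 41.19
Terminal payoffs (S − K): max(332.3, 0) = 332.3, max(79.99, 0) = 79.99, max(-33.11, 0) = 0, max(-83.81, 0) = 0
Node uu (S = 315.4): V_uu = 1/1.08·[0.5375·332.2937 + 0.4625·79.9938] = 199.6343
Node ud (S = 141.4): V_ud = 1/1.08·[0.5375·79.9938 + 0.4625·0.0000] = 39.8117
Node dd (S = 63.38): V_dd = 1/1.08·[0.5375·0.0000 + 0.4625·0.0000] = 0.0000
Node u (S = 217.5): V_u = 1/1.08·[0.5375·199.6343 + 0.4625·39.8117] = 116.4040
Node d (S = 97.5): V_d = 1/1.08·[0.5375·39.8117 + 0.4625·0.0000] = 19.8137
Node 0 (S = 150): V_0 = 1/1.08·[0.5375·116.4040 + 0.4625·19.8137] = 66.4176

£66.42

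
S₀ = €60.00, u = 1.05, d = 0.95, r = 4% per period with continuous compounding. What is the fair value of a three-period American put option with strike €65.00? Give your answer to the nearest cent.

€5.00

Risk-neutral probability p = (e^0.04 − 0.95)/(1.05 − 0.95) = 0.0908/0.1000 = 0.9081
Terminal stock prices: S_uuu = 69.46, S_uud = 62.84, S_udd = 56.86, S_ddd = 51.44
Terminal payoffs (K − S): max(-4.458, 0) = 0, max(2.157, 0) = 2.157, max(8.143, 0) = 8.143, max(13.56, 0) = 13.56
Node uu (S = 66.15): continuation = e^(−0.04)·[0.9081·0.0000 + 0.0919·2.1575] = 0.1905; exercise value = 0.0000 ≤ continuation, so V_uu = 0.1905
Node ud (S = 59.85): continuation = e^(−0.04)·[0.9081·2.1575 + 0.0919·8.1425] = 2.6013; exercise value = 5.1500 > continuation, so V_ud = 5.1500 (exercise)
Node dd (S = 54.15): continuation = e^(−0.04)·[0.9081·8.1425 + 0.0919·13.5575] = 8.3013; exercise value = 10.8500 > continuation, so V_dd = 10.8500 (exercise)
Node u (S = 63): continuation = e^(−0.04)·[0.9081·0.1905 + 0.0919·5.1500] = 0.6209; exercise value = 2.0000 > continuation, so V_u = 2.0000 (exercise)
Node d (S = 57): continuation = e^(−0.04)·[0.9081·5.1500 + 0.0919·10.8500] = 5.4513; exercise value = 8.0000 > continuation, so V_d = 8.0000 (exercise)
Node 0 (S = 60): continuation = e^(−0.04)·[0.9081·2.0000 + 0.0919·8.0000] = 2.4513; exercise value = 5.0000 > continuation, so V_0 = 5.0000 (exercise)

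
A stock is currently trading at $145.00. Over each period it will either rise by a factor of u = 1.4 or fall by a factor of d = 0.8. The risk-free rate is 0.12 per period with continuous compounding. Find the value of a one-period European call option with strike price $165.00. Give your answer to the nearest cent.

$18.40

Risk-neutral probability p = (e^0.12 − 0.8)/(1.4 − 0.8) = 0.3275/0.6000 = 0.5458
Terminal stock prices: S_u = 203, S_d = 116
Terminal payoffs (S − K): max(38, 0) = 38, max(-49, 0) = 0
Node 0 (S = 145): V_0 = e^(−0.12)·[0.5458·38.0000 + 0.4542·0.0000] = 18.3960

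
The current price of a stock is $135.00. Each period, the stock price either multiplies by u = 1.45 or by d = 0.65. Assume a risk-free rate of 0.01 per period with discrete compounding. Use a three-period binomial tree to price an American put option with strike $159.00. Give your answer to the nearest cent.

$50.40

Risk-neutral probability p = (1 + 0.01 − 0.65)/(1.45 − 0.65) = 0.3600/0.8000 = 0.4500
Terminal stock prices: S_uuu = 411.6, S_uud = 184.5, S_udd = 82.7, S_ddd = 37.07
Terminal payoffs (K − S): max(-252.6, 0) = 0, max(-25.49, 0) = 0, max(76.3, 0) = 76.3, max(121.9, 0) = 121.9
Node uu (S = 283.8): continuation = 1/1.01·[0.4500·0.0000 + 0.5500·0.0000] = 0.0000; exercise value = 0.0000 ≤ continuation, so V_uu = 0.0000
Node ud (S = 127.2): continuation = 1/1.01·[0.4500·0.0000 + 0.5500·76.2956] = 41.5471; exercise value = 31.7625 ≤ continuation, so V_ud = 41.5471
Node dd (S = 57.04): continuation = 1/1.01·[0.4500·76.2956 + 0.5500·121.9256] = 100.3882; exercise value = 101.9625 > continuation, so V_dd = 101.9625 (exercise)
Node u (S = 195.8): continuation = 1/1.01·[0.4500·0.0000 + 0.5500·41.5471] = 22.6247; exercise value = 0.0000 ≤ continuation, so V_u = 22.6247
Node d (S = 87.75): continuation = 1/1.01·[0.4500·41.5471 + 0.5500·101.9625] = 74.0352; exercise value = 71.2500 ≤ continuation, so V_d = 74.0352
Node 0 (S = 135): continuation = 1/1.01·[0.4500·22.6247 + 0.5500·74.0352] = 50.3965; exercise value = 24.0000 ≤ continuation, so V_0 = 50.3965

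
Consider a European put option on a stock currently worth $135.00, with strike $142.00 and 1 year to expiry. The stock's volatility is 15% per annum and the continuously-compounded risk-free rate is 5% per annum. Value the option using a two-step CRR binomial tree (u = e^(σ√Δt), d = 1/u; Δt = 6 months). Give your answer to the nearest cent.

CRR parameters: u = e^(σ√Δt) = e^(0.15·√0.5) = 1.1119, d = 1/u = 0.8994
Per-period rate: rΔt = 0.05·0.5 = 0.025, so R = e^0.025 = 1.0253
Risk-neutral probability p = (e^0.025 − 0.8994)/(1.1119 − 0.8994) = 0.1259/0.2125 = 0.5926
Terminal stock prices: S_uu = 166.9, S_ud = 135, S_dd = 109.2
Terminal payoffs (K − S): max(-24.9, 0) = 0, max(7, 0) = 7, max(32.8, 0) = 32.8
Node u (S = 150.1): V_u = e^(−0.025)·[0.5926·0.0000 + 0.4074·7.0000] = 2.7812
Node d (S = 121.4): V_d = e^(−0.025)·[0.5926·7.0000 + 0.4074·32.8042] = 17.0797
Node 0 (S = 135): V_0 = e^(−0.025)·[0.5926·2.7812 + 0.4074·17.0797] = 8.3936

$8.39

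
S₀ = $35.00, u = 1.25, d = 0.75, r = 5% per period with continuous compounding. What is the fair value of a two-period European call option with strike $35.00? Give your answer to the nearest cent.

$6.47

Risk-neutral probability p = (e^0.05 − 0.75)/(1.25 − 0.75) = 0.3013/0.5000 = 0.6025
Terminal stock prices: S_uu = 54.69, S_ud = 32.81, S_dd = 19.69
Terminal payoffs (S − K): max(19.69, 0) = 19.69, max(-2.188, 0) = 0, max(-15.31, 0) = 0
Node u (S = 43.75): V_u = e^(−0.05)·[0.6025·19.6875 + 0.3975·0.0000] = 11.2840
Node d (S = 26.25): V_d = e^(−0.05)·[0.6025·0.0000 + 0.3975·0.0000] = 0.0000
Node 0 (S = 35): V_0 = e^(−0.05)·[0.6025·11.2840 + 0.3975·0.0000] = 6.4675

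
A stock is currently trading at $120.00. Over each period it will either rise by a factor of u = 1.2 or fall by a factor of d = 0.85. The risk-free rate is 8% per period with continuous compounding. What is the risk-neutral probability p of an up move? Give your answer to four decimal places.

Risk-neutral probability p = (e^0.08 − 0.85)/(1.2 − 0.85) = 0.2333/0.3500 = 0.6665

p = 0.6665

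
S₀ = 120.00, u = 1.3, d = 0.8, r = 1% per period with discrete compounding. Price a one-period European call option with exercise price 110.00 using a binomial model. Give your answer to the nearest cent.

Risk-neutral probability p = (1 + 0.01 − 0.8)/(1.3 − 0.8) = 0.2100/0.5000 = 0.4200
Terminal stock prices: S_u = 156, S_d = 96
Terminal payoffs (S − K): max(46, 0) = 46, max(-14, 0) = 0
Node 0 (S = 120): V_0 = 1/1.01·[0.4200·46.0000 + 0.5800·0.0000] = 19.1287

19.13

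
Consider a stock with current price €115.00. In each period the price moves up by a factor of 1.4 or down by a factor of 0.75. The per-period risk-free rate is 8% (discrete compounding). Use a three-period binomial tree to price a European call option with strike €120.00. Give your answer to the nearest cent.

€35.14

Risk-neutral probability p = (1 + 0.08 − 0.75)/(1.4 − 0.75) = 0.3300/0.6500 = 0.5077
Terminal stock prices: S_uuu = 315.6, S_uud = 169, S_udd = 90.56, S_ddd = 48.52
Terminal payoffs (S − K): max(195.6, 0) = 195.6, max(49.05, 0) = 49.05, max(-29.44, 0) = 0, max(-71.48, 0) = 0
Node uu (S = 225.4): V_uu = 1/1.08·[0.5077·195.5600 + 0.4923·49.0500] = 114.2889
Node ud (S = 120.8): V_ud = 1/1.08·[0.5077·49.0500 + 0.4923·0.0000] = 23.0577
Node dd (S = 64.69): V_dd = 1/1.08·[0.5077·0.0000 + 0.4923·0.0000] = 0.0000
Node u (S = 161): V_u = 1/1.08·[0.5077·114.2889 + 0.4923·23.0577] = 64.2362
Node d (S = 86.25): V_d = 1/1.08·[0.5077·23.0577 + 0.4923·0.0000] = 10.8391
Node 0 (S = 115): V_0 = 1/1.08·[0.5077·64.2362 + 0.4923·10.8391] = 35.1374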